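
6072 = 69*88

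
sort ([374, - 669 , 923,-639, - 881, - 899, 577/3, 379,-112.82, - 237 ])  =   [  -  899, - 881,  -  669,-639 ,  -  237,- 112.82, 577/3,374, 379 , 923 ] 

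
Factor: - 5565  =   - 3^1 *5^1*7^1*53^1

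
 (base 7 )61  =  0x2b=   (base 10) 43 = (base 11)3a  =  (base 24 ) 1j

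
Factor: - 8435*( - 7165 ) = 60436775 = 5^2*7^1 * 241^1*1433^1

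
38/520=19/260  =  0.07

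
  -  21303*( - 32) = 681696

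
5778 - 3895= 1883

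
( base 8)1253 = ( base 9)838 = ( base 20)1E3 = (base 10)683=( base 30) mn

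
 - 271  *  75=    - 20325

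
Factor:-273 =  - 3^1 * 7^1 * 13^1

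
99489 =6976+92513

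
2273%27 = 5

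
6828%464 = 332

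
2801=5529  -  2728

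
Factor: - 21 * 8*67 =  - 2^3 * 3^1*7^1*67^1 = -  11256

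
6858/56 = 3429/28 = 122.46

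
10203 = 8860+1343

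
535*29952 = 16024320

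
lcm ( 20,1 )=20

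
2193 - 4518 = -2325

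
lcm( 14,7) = 14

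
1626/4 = 813/2 = 406.50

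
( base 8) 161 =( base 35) 38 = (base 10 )113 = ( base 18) 65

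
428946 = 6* 71491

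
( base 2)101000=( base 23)1h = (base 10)40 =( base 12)34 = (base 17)26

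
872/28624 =109/3578 = 0.03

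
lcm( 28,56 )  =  56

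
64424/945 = 64424/945 = 68.17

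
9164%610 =14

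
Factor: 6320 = 2^4*5^1*79^1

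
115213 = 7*16459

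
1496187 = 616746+879441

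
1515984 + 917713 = 2433697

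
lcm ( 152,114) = 456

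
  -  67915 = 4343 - 72258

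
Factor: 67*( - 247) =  - 16549 = - 13^1*19^1*67^1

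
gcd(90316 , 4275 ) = 1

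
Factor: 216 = 2^3*3^3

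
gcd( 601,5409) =601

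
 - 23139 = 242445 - 265584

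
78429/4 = 78429/4 = 19607.25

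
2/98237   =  2/98237 = 0.00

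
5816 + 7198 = 13014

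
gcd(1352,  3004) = 4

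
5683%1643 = 754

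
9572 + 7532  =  17104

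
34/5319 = 34/5319 = 0.01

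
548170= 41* 13370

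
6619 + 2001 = 8620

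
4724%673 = 13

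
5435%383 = 73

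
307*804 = 246828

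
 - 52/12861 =-52/12861 = -0.00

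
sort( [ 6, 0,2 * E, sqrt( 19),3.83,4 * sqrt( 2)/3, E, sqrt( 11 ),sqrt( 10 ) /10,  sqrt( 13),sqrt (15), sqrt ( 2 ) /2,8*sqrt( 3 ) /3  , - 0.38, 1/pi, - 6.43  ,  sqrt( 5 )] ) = [ - 6.43, - 0.38, 0 , sqrt( 10 ) /10, 1/pi,  sqrt( 2)/2, 4*sqrt( 2) /3, sqrt( 5 ),E, sqrt( 11),sqrt( 13 ),  3.83, sqrt ( 15), sqrt( 19),8*sqrt(3 ) /3, 2*E, 6 ]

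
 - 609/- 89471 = 609/89471 = 0.01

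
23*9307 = 214061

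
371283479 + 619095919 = 990379398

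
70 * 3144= 220080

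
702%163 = 50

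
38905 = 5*7781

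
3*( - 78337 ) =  - 235011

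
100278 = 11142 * 9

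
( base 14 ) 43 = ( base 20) 2j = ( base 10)59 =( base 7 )113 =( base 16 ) 3B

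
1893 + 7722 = 9615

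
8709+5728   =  14437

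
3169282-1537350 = 1631932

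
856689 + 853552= 1710241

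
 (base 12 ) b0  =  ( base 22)60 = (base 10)132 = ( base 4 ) 2010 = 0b10000100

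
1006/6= 167 + 2/3=167.67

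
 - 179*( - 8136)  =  1456344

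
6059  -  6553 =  - 494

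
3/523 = 3/523= 0.01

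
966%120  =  6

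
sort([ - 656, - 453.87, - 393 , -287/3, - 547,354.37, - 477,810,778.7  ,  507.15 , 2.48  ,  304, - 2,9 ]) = [ - 656, - 547, - 477, - 453.87, - 393, - 287/3, - 2,2.48 , 9, 304,354.37,507.15,778.7,810]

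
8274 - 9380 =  - 1106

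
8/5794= 4/2897 = 0.00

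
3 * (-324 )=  - 972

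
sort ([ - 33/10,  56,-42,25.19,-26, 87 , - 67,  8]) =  [ - 67  , - 42,- 26, - 33/10, 8,25.19, 56 , 87] 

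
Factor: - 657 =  - 3^2*73^1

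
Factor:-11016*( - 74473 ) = 820394568 = 2^3 * 3^4 * 7^1*17^1*10639^1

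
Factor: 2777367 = 3^1*925789^1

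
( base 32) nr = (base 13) 469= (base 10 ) 763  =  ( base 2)1011111011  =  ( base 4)23323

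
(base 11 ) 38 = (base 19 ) 23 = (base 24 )1H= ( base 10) 41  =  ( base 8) 51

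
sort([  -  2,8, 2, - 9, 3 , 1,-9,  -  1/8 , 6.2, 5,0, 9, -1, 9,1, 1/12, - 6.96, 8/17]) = [  -  9, - 9 , - 6.96, - 2, - 1, - 1/8, 0, 1/12,8/17, 1, 1, 2,3,  5 , 6.2, 8, 9, 9]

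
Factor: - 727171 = -491^1*1481^1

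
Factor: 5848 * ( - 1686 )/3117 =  - 3286576/1039 = -2^4*17^1*43^1*281^1*1039^( -1 ) 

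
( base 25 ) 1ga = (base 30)14f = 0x40B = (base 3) 1102100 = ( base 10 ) 1035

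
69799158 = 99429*702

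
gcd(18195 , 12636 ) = 3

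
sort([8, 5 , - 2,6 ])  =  [ - 2, 5, 6, 8 ]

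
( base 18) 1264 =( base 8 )14700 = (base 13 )3001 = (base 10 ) 6592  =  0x19C0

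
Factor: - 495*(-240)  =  118800= 2^4*3^3 * 5^2*11^1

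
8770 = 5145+3625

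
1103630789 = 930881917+172748872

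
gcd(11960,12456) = 8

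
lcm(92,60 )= 1380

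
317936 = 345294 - 27358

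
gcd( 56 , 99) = 1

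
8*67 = 536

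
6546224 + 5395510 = 11941734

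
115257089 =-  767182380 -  - 882439469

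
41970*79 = 3315630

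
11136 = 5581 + 5555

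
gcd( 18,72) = 18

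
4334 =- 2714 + 7048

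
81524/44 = 1852+9/11 = 1852.82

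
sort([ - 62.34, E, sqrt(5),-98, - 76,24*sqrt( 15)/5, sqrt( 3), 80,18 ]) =[ - 98,-76 , - 62.34, sqrt( 3 ),sqrt( 5),E  ,  18, 24*sqrt( 15 )/5,  80]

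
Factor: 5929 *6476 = 38396204 = 2^2*7^2*11^2*1619^1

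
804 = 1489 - 685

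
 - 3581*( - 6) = 21486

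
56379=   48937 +7442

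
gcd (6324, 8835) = 93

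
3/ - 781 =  -3/781=- 0.00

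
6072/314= 19 + 53/157 = 19.34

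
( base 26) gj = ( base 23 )IL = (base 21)KF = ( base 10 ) 435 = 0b110110011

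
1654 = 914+740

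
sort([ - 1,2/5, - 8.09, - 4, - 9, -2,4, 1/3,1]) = [ - 9, - 8.09 , - 4,-2, - 1, 1/3,2/5 , 1,4 ]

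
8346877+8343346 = 16690223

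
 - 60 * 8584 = - 515040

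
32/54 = 16/27 = 0.59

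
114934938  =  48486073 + 66448865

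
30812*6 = 184872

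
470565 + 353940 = 824505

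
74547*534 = 39808098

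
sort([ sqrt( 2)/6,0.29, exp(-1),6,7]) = [ sqrt(2) /6,0.29 , exp( - 1),6,7]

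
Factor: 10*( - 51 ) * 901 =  - 2^1*3^1 * 5^1*17^2*53^1 = - 459510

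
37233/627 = 59 + 80/209 = 59.38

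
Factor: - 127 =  - 127^1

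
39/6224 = 39/6224 = 0.01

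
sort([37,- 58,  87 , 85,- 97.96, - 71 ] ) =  [ - 97.96, - 71  , - 58 , 37, 85 , 87]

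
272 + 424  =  696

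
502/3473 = 502/3473 = 0.14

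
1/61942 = 1/61942 = 0.00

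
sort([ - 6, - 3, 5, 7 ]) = [-6,-3, 5, 7] 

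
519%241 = 37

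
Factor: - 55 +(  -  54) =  - 109= - 109^1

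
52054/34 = 1531 = 1531.00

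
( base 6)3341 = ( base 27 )11p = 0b1100001101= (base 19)232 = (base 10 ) 781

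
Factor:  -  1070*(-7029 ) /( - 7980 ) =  - 2^( -1)*3^1*7^ (-1 )*11^1*19^(-1)*71^1*107^1 = -250701/266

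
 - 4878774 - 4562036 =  - 9440810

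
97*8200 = 795400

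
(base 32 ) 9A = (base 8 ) 452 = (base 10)298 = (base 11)251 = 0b100101010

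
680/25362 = 340/12681= 0.03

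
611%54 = 17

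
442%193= 56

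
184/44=4 + 2/11 = 4.18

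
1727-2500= - 773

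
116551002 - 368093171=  - 251542169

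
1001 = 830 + 171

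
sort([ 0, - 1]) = [ - 1, 0 ] 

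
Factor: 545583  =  3^1*23^1 * 7907^1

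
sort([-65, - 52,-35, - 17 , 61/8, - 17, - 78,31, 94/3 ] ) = [ - 78, - 65, - 52, - 35, - 17, - 17,61/8 , 31,  94/3] 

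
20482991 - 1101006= 19381985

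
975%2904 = 975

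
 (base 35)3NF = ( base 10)4495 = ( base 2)1000110001111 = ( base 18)DFD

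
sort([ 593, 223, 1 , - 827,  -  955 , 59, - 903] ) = [ - 955,  -  903 ,  -  827, 1, 59,223,  593] 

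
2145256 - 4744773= - 2599517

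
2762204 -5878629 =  - 3116425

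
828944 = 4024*206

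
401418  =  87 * 4614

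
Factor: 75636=2^2*3^2*11^1*191^1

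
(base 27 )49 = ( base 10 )117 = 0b1110101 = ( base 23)52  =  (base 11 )a7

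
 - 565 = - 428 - 137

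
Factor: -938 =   -  2^1*7^1 * 67^1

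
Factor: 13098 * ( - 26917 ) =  - 352558866 = -2^1*3^1*11^1*37^1*59^1*2447^1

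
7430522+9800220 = 17230742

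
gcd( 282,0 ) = 282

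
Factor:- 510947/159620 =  - 2^( - 2 )*5^( - 1)*23^(  -  1)*347^(- 1 )*599^1*853^1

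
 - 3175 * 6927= - 21993225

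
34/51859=34/51859 = 0.00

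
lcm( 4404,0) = 0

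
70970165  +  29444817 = 100414982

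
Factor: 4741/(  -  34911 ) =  - 3^(-4 ) *11^1 = - 11/81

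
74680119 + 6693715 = 81373834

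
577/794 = 577/794 =0.73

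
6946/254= 27 +44/127 =27.35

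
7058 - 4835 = 2223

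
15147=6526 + 8621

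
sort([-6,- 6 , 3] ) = [ - 6, - 6,  3]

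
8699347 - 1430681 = 7268666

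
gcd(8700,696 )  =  348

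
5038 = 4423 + 615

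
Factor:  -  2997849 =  - 3^1*59^1*16937^1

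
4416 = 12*368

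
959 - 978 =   -  19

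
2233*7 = 15631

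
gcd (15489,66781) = 1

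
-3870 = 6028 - 9898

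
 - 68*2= - 136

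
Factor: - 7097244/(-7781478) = 1182874/1296913 = 2^1*7^1*11^1*17^( - 1 )*7681^1*76289^ ( - 1 ) 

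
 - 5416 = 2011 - 7427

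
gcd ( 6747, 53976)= 6747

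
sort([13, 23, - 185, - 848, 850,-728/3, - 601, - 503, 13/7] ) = [ - 848, - 601,  -  503, - 728/3 , - 185,13/7, 13, 23, 850 ] 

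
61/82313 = 61/82313  =  0.00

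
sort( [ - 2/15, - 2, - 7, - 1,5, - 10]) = [  -  10,  -  7, - 2, - 1 , - 2/15 , 5 ] 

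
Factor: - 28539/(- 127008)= 151/672 =2^( - 5)* 3^( -1)*7^( - 1 )*151^1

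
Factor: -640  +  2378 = 1738 = 2^1 * 11^1*79^1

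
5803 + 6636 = 12439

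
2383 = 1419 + 964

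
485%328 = 157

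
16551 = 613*27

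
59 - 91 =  - 32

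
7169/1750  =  4 + 169/1750 = 4.10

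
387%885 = 387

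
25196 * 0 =0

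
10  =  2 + 8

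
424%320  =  104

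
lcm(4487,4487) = 4487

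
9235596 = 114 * 81014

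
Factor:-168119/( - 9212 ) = 2^( - 2 ) * 73^1 = 73/4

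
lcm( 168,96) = 672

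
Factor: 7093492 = 2^2*7^1 * 37^1 * 41^1*167^1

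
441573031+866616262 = 1308189293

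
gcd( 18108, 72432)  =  18108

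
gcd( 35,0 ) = 35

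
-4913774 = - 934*5261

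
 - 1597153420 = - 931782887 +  - 665370533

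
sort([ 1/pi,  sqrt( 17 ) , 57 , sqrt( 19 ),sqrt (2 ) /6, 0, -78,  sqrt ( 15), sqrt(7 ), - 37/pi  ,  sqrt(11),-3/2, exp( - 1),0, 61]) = [ - 78, - 37/pi,- 3/2, 0,  0, sqrt(2)/6,  1/pi, exp( -1), sqrt(7),sqrt( 11 ), sqrt (15 ), sqrt( 17),  sqrt( 19), 57,61]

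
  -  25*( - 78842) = 1971050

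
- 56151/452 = - 125 + 349/452 = - 124.23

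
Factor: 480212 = 2^2*271^1 * 443^1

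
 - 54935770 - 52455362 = -107391132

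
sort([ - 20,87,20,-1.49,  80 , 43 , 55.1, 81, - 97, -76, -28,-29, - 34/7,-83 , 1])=[ - 97 ,-83, - 76, - 29,-28, - 20, - 34/7, - 1.49,1,20, 43,55.1,80,81,87]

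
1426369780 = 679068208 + 747301572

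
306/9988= 153/4994 = 0.03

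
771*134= 103314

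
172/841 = 172/841=0.20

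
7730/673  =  7730/673 = 11.49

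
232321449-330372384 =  - 98050935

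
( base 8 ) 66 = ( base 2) 110110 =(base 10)54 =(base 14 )3c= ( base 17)33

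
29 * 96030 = 2784870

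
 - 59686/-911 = 65 + 471/911  =  65.52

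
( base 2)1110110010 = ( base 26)1AA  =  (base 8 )1662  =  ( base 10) 946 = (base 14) 4B8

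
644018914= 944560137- 300541223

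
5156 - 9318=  - 4162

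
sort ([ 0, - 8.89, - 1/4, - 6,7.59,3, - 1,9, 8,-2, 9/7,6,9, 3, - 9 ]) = [ - 9 , -8.89, - 6, - 2, - 1, - 1/4,0,9/7, 3,3,6,7.59,8, 9,9]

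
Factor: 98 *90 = 8820 = 2^2*3^2*5^1*7^2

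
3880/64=485/8 = 60.62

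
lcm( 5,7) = 35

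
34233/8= 4279 + 1/8 = 4279.12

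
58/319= 2/11 = 0.18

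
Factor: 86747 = 223^1*389^1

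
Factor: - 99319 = - 11^1*9029^1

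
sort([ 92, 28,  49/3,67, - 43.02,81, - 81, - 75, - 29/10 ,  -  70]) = [- 81,- 75,-70,-43.02, - 29/10,49/3, 28, 67, 81, 92]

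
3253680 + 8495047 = 11748727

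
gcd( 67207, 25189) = 1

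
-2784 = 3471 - 6255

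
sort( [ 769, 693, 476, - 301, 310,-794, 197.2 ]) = [ - 794,  -  301,197.2 , 310,476, 693, 769 ] 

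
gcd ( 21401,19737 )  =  1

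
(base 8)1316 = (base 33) LP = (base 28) PI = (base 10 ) 718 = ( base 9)877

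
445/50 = 89/10= 8.90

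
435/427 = 435/427 = 1.02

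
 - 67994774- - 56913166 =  - 11081608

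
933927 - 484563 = 449364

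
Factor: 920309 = 13^1*70793^1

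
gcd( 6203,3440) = 1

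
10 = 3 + 7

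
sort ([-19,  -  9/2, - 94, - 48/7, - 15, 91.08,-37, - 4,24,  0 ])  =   [ - 94, - 37, - 19, - 15, - 48/7, - 9/2 , - 4,0, 24, 91.08] 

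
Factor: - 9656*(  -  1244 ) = 12012064 = 2^5*17^1*71^1*311^1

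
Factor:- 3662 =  - 2^1*1831^1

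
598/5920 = 299/2960 = 0.10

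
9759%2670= 1749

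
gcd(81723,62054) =1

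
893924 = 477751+416173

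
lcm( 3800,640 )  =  60800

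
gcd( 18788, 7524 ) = 44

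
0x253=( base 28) l7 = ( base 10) 595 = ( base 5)4340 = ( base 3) 211001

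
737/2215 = 737/2215 =0.33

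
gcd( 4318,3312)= 2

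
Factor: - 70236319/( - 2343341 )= 7^(- 1)*11^( - 1 )*13^(-1)*23^1*2341^ ( - 1)*3053753^1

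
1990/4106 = 995/2053 = 0.48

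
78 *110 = 8580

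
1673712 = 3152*531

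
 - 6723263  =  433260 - 7156523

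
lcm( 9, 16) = 144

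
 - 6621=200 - 6821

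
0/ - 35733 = 0/1 =- 0.00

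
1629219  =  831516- - 797703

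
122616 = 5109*24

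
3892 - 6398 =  - 2506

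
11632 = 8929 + 2703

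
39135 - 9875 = 29260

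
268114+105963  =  374077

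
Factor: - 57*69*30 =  - 117990 = -  2^1*3^3 * 5^1*19^1*23^1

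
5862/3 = 1954 = 1954.00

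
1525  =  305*5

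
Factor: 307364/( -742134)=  - 2^1*3^( - 1)*43^1*179^(-1 )*691^( - 1)*1787^1 = - 153682/371067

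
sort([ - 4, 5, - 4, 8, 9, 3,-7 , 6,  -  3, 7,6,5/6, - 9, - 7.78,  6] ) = [ - 9, - 7.78, - 7, - 4, - 4, - 3,5/6, 3, 5, 6, 6, 6,7, 8,9]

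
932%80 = 52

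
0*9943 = 0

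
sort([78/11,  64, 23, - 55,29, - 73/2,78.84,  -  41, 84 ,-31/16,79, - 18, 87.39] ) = [ - 55, - 41,-73/2,-18, - 31/16 , 78/11,23 , 29 , 64, 78.84 , 79 , 84 , 87.39 ] 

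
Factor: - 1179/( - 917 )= 9/7  =  3^2 * 7^( - 1)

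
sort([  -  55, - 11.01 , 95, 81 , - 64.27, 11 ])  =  [ - 64.27, - 55, - 11.01, 11 , 81,  95 ]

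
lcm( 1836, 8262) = 16524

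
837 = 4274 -3437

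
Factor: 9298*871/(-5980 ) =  - 2^( - 1 )*5^( - 1 )*23^( - 1 )*67^1*4649^1 = - 311483/230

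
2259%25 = 9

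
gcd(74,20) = 2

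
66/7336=33/3668 = 0.01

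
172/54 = 3  +  5/27  =  3.19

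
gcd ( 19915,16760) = 5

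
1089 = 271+818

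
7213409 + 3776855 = 10990264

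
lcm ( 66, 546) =6006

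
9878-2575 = 7303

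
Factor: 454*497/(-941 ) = -2^1*7^1 * 71^1 * 227^1 *941^(-1 ) = - 225638/941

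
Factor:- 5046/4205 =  - 2^1*3^1*5^( - 1) = - 6/5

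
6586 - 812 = 5774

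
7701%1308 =1161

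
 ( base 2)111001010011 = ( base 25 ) 5lh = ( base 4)321103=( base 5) 104132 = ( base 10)3667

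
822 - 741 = 81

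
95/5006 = 95/5006 = 0.02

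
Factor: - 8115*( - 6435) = 3^3*5^2*11^1*13^1*541^1 =52220025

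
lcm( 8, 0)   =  0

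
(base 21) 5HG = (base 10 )2578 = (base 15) B6D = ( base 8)5022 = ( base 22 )574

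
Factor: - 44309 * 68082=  - 2^1*3^1*7^1*59^1*751^1 *1621^1 = - 3016645338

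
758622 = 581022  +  177600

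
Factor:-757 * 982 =-743374=- 2^1*491^1*757^1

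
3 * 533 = 1599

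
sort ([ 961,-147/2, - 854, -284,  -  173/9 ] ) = [-854,-284, - 147/2, - 173/9 , 961]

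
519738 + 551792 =1071530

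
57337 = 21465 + 35872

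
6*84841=509046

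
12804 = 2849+9955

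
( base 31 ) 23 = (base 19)38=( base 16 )41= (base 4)1001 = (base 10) 65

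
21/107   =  21/107 = 0.20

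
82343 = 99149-16806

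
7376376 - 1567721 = 5808655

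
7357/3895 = 1+3462/3895 = 1.89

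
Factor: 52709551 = 61^1*864091^1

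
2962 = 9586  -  6624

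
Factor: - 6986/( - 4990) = 7/5 = 5^( - 1) * 7^1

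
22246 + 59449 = 81695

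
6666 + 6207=12873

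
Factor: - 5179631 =-2143^1*2417^1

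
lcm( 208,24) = 624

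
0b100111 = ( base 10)39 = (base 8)47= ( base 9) 43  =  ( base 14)2B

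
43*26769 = 1151067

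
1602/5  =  320 + 2/5 = 320.40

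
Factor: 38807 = 151^1  *  257^1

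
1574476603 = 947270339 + 627206264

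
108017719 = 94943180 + 13074539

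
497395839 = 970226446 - 472830607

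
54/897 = 18/299 = 0.06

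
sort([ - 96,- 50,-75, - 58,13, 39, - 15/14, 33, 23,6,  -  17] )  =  [-96, - 75,  -  58, - 50, -17, - 15/14, 6, 13 , 23 , 33, 39]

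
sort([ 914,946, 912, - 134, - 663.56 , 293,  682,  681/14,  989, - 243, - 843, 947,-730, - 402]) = [-843, - 730, - 663.56,  -  402, - 243 ,  -  134,681/14,  293,  682,912,  914, 946,947,989 ] 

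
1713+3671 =5384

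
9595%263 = 127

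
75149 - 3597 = 71552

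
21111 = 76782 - 55671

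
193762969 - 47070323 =146692646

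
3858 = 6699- 2841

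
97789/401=97789/401 = 243.86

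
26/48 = 13/24 = 0.54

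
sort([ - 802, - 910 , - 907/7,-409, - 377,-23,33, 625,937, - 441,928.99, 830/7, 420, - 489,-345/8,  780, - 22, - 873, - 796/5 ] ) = [-910, - 873, - 802, - 489,- 441, - 409,- 377, - 796/5,  -  907/7,  -  345/8, - 23, - 22, 33, 830/7, 420, 625, 780,  928.99,937] 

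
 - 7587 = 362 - 7949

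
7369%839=657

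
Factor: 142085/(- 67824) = - 905/432 =-2^( - 4 )*3^( - 3)*5^1*181^1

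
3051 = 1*3051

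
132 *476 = 62832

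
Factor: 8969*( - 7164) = - 64253916 =- 2^2 * 3^2*199^1 * 8969^1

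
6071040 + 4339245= 10410285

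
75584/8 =9448 = 9448.00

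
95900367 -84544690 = 11355677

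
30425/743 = 40 + 705/743 = 40.95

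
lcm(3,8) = 24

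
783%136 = 103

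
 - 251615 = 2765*(- 91)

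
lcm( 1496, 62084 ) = 124168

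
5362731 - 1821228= 3541503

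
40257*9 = 362313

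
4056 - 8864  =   - 4808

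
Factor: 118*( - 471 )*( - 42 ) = 2^2*3^2*7^1*59^1*157^1=2334276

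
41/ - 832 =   -  1 + 791/832 = - 0.05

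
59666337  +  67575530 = 127241867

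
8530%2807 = 109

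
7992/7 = 7992/7 = 1141.71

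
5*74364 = 371820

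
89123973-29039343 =60084630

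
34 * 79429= 2700586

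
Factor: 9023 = 7^1*1289^1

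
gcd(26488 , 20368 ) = 8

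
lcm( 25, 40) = 200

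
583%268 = 47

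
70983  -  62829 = 8154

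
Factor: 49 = 7^2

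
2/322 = 1/161 = 0.01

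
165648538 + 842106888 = 1007755426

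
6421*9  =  57789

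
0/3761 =0 = 0.00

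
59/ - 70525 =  - 1 + 70466/70525 = - 0.00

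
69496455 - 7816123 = 61680332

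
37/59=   37/59= 0.63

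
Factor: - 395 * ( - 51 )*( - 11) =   -  3^1*5^1*11^1 * 17^1*79^1=- 221595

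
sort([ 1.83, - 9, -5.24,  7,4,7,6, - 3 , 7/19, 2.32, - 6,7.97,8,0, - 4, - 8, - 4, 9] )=[-9,  -  8, - 6, - 5.24, - 4,-4, - 3 , 0 , 7/19,1.83 , 2.32, 4, 6, 7 , 7,7.97, 8,  9 ]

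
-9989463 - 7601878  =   - 17591341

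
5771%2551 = 669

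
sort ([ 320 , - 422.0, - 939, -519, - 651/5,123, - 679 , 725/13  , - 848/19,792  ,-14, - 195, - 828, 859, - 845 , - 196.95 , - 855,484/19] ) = [-939, - 855 , - 845, -828, - 679 , - 519, - 422.0,-196.95, - 195, - 651/5, - 848/19, - 14, 484/19,  725/13, 123 , 320, 792,859 ]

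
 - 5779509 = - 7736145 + 1956636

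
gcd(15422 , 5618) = 2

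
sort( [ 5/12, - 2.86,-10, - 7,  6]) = [-10, - 7,  -  2.86, 5/12, 6 ]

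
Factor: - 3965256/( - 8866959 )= 2^3*3^1*55073^1 * 2955653^( - 1)  =  1321752/2955653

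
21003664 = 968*21698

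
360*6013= 2164680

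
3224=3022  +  202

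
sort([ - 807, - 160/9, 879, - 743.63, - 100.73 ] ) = [ - 807 , - 743.63 ,  -  100.73, - 160/9, 879 ] 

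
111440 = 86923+24517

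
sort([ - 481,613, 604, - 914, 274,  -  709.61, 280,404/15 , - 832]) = [ - 914 , - 832, - 709.61, - 481, 404/15, 274,280,604,613]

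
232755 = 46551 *5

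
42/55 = 42/55 = 0.76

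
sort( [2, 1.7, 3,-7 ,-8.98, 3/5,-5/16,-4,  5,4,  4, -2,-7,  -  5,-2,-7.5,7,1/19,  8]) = [-8.98,- 7.5, - 7,- 7, - 5 ,  -  4,  -  2,-2,  -  5/16,1/19,3/5, 1.7,2,3,4,4 , 5,7,8 ]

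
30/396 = 5/66= 0.08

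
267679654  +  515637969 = 783317623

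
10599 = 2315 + 8284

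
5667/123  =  46 + 3/41=46.07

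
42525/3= 14175 = 14175.00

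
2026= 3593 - 1567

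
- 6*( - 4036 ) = 24216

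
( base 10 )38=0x26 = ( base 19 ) 20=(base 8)46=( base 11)35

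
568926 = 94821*6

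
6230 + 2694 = 8924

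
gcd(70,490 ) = 70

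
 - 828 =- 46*18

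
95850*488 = 46774800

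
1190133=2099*567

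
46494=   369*126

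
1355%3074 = 1355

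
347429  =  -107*( - 3247)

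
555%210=135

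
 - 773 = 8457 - 9230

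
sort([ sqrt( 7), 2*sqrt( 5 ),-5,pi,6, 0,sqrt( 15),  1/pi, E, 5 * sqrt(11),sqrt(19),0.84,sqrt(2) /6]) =[ - 5,0, sqrt(2 ) /6, 1/pi,0.84,sqrt ( 7 ),E, pi, sqrt(15 ),sqrt( 19 ), 2*sqrt(5) , 6,5 * sqrt( 11)]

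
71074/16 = 4442 + 1/8 = 4442.12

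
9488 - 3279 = 6209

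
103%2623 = 103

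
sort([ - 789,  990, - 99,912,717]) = [ - 789,- 99 , 717,912,990]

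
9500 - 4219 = 5281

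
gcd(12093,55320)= 3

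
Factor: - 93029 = - 41^1*2269^1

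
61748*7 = 432236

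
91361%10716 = 5633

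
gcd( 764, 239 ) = 1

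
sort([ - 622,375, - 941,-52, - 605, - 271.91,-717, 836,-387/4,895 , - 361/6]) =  [ - 941, - 717, - 622, - 605, - 271.91, - 387/4, - 361/6,- 52,375,  836,895]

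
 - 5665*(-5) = 28325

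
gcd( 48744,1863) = 9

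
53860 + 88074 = 141934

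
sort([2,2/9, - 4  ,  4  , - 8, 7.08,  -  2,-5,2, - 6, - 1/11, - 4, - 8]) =[ - 8,  -  8, - 6, - 5, - 4, - 4, - 2 , - 1/11,2/9, 2,2,4,  7.08]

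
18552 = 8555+9997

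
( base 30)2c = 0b1001000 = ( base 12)60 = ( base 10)72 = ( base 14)52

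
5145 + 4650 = 9795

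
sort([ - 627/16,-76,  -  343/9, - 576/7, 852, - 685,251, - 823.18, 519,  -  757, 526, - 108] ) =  [ -823.18,  -  757, - 685 ,-108 , - 576/7, - 76, - 627/16, - 343/9 , 251, 519, 526, 852 ]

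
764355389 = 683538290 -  - 80817099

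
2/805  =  2/805= 0.00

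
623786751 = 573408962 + 50377789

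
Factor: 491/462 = 2^( - 1)*3^( - 1) * 7^ ( - 1)*11^( - 1 )*491^1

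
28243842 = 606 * 46607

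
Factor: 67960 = 2^3*5^1 * 1699^1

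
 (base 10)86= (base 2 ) 1010110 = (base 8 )126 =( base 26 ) 38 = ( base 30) 2q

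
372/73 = 5 + 7/73 = 5.10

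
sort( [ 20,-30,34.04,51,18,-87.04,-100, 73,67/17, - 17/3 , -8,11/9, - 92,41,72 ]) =[-100,-92,- 87.04,-30,-8, - 17/3,11/9, 67/17,18, 20, 34.04,41,51,72,73]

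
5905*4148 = 24493940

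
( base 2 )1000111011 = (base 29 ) JK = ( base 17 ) 1ga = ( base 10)571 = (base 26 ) lp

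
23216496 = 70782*328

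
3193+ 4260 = 7453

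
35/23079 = 5/3297 = 0.00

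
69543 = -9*( - 7727)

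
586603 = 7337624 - 6751021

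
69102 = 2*34551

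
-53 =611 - 664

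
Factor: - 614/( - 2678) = 13^( - 1)* 103^( - 1)  *307^1 = 307/1339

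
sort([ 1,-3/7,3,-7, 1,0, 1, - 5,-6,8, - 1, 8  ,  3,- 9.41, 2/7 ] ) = [-9.41,- 7,  -  6, - 5 , - 1 ,  -  3/7, 0, 2/7, 1,1,1,  3, 3,8, 8]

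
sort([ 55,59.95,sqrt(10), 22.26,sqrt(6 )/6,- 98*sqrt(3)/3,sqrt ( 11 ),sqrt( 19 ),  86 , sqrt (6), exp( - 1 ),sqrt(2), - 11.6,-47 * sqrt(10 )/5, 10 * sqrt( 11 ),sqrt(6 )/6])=[ - 98*sqrt( 3 )/3, - 47 * sqrt( 10)/5, - 11.6,exp ( - 1),sqrt( 6 ) /6, sqrt( 6 ) /6 , sqrt ( 2 ),sqrt( 6 ),sqrt( 10 ),sqrt( 11),sqrt( 19 ),22.26,10 * sqrt( 11 ),55, 59.95,86]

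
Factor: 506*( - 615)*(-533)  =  2^1*3^1*5^1*11^1*13^1*23^1  *  41^2 =165864270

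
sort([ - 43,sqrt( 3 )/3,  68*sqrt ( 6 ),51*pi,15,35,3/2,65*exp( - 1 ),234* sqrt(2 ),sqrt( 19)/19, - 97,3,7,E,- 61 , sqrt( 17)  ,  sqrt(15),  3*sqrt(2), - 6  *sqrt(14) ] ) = [-97 , - 61, - 43, - 6*sqrt ( 14 ), sqrt(19 )/19 , sqrt( 3)/3,3/2, E,  3,sqrt( 15 ),sqrt( 17),  3*sqrt(2), 7, 15,65*exp( - 1),35,51*pi, 68*sqrt(6),234*sqrt( 2)]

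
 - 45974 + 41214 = - 4760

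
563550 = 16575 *34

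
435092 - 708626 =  - 273534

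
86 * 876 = 75336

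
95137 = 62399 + 32738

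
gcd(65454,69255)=3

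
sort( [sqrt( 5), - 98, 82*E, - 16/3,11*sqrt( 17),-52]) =[ - 98, - 52,-16/3,sqrt( 5 ),11*sqrt( 17), 82*E ]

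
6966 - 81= 6885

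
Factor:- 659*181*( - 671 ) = 11^1*61^1 * 181^1 * 659^1 = 80036209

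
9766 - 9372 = 394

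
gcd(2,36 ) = 2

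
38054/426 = 19027/213 = 89.33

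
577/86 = 6 + 61/86 = 6.71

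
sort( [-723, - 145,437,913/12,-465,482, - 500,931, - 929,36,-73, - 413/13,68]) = [ - 929, - 723,  -  500, - 465, - 145, - 73, - 413/13,  36, 68,913/12,437,482,  931]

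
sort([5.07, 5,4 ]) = [ 4,5,5.07] 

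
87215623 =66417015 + 20798608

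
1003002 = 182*5511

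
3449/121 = 3449/121 = 28.50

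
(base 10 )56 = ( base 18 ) 32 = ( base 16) 38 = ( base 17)35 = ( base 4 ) 320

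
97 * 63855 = 6193935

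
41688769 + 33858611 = 75547380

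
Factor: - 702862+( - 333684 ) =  - 2^1*7^3 *1511^1 = -1036546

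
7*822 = 5754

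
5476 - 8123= - 2647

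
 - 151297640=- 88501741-62795899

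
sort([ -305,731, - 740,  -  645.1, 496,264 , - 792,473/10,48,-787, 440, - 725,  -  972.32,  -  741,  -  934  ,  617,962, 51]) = [ - 972.32,  -  934,  -  792,  -  787 ,-741, - 740, - 725 , -645.1,-305,473/10,48,51,264, 440,496, 617, 731,962]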